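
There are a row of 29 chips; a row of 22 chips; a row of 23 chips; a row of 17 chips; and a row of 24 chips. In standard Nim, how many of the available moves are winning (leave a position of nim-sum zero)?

5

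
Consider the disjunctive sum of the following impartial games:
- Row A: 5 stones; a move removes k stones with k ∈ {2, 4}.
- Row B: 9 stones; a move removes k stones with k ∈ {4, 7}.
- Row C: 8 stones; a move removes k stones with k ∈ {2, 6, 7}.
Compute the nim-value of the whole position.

Grundy values for row A (subtraction set {2, 4}):
g(0) = mex{} = 0
g(1) = mex{} = 0
g(2) = mex{0} = 1
g(3) = mex{0} = 1
g(4) = mex{0,1} = 2
g(5) = mex{0,1} = 2
So g(5) = 2.
Build the Grundy sequence for row B with g(k) = mex{g(k−s) : s ∈ {4, 7}, s ≤ k}:
k:     0  1  2  3  4  5  6  7  8  9
g(k):  0  0  0  0  1  1  1  1  2  2
So g(9) = 2.
For row C, compute g(0), g(1), … with moves {2, 6, 7}:
g(0) = mex{} = 0
g(1) = mex{} = 0
g(2) = mex{0} = 1
g(3) = mex{0} = 1
g(4) = mex{1} = 0
g(5) = mex{1} = 0
g(6) = mex{0} = 1
g(7) = mex{0} = 1
g(8) = mex{0,1} = 2
So g(8) = 2.
By the Sprague-Grundy theorem, the Grundy value of a sum of independent games is the XOR of the component values.
Combined value = 2 ⊕ 2 ⊕ 2 = 2.

2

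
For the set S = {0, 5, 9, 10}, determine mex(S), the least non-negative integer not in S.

1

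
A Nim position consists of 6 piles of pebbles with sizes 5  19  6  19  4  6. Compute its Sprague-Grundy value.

1

Compute the nim-sum pairwise:
5 ⊕ 19 = 22
22 ⊕ 6 = 16
16 ⊕ 19 = 3
3 ⊕ 4 = 7
7 ⊕ 6 = 1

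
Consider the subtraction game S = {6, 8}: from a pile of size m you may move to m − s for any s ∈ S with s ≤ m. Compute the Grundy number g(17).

0

Build the Grundy sequence with g(k) = mex{g(k−s) : s ∈ {6, 8}, s ≤ k}:
k:     0  1  2  3  4  5  6  7  8  9 10 11 12 13 14 15 16 17
g(k):  0  0  0  0  0  0  1  1  1  1  1  1  2  2  0  0  0  0
So g(17) = 0.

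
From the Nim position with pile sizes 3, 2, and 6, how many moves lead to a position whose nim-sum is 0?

1

Bitwise XOR of the heap sizes:
  011  (3)
  010  (2)
  110  (6)
  ---
  111  (7)
The overall nim-sum is X = 7. A pile of size p has a winning move iff p XOR X < p (reduce it to p XOR X).
  3: 3 XOR 7 = 4 ≥ 3 — no move.
  2: 2 XOR 7 = 5 ≥ 2 — no move.
  6: 6 XOR 7 = 1 < 6 — winning move (to 1).
That gives 1 winning move.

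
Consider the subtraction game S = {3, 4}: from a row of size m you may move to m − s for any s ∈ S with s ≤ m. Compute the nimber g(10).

Compute g(0), g(1), … for moves {3, 4}:
k:     0  1  2  3  4  5  6  7  8  9 10
g(k):  0  0  0  1  1  1  2  0  0  0  1
So g(10) = 1.

1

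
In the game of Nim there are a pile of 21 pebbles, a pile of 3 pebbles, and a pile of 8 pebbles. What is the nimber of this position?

30

Compute the nim-sum pairwise:
21 XOR 3 = 22
22 XOR 8 = 30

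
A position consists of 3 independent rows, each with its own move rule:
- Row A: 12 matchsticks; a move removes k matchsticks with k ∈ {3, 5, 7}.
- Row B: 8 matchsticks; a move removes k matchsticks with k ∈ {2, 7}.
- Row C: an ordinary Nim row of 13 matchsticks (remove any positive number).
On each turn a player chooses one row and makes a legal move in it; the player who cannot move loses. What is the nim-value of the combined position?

15

For row A, compute g(0), g(1), … with moves {3, 5, 7}:
k:     0  1  2  3  4  5  6  7  8  9 10 11 12
g(k):  0  0  0  1  1  1  2  2  2  3  0  0  0
So g(12) = 0.
Build the Grundy sequence for row B with g(k) = mex{g(k−s) : s ∈ {2, 7}, s ≤ k}:
g(0) = mex{} = 0
g(1) = mex{} = 0
g(2) = mex{0} = 1
g(3) = mex{0} = 1
g(4) = mex{1} = 0
g(5) = mex{1} = 0
g(6) = mex{0} = 1
g(7) = mex{0} = 1
g(8) = mex{0,1} = 2
So g(8) = 2.
Row C is a plain Nim row of size 13, so its Grundy value is 13.
By the Sprague-Grundy theorem, the Grundy value of a sum of independent games is the XOR of the component values.
Combined value = 0 ⊕ 2 ⊕ 13 = 15.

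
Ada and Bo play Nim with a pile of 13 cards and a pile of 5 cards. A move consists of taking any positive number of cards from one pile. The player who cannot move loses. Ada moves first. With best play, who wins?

Nim-sum: 13 XOR 5 = 8.
The nim-sum is 8 ≠ 0, so this is an N-position: the player to move can win; Ada has a winning move.

Ada wins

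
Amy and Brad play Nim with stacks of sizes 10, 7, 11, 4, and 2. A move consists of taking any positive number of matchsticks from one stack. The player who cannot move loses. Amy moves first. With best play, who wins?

In binary:
  1010  (10)
  0111  (7)
  1011  (11)
  0100  (4)
  0010  (2)
  ----
  0000  (0)
The nim-sum is 0, so this is a P-position: the player to move is in a losing position under optimal play; Amy is about to move from it and so loses — Brad wins.

Brad wins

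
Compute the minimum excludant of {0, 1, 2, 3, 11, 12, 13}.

4

The values 0, 1, 2, 3 are all present; 4 is the first non-negative integer missing from the set.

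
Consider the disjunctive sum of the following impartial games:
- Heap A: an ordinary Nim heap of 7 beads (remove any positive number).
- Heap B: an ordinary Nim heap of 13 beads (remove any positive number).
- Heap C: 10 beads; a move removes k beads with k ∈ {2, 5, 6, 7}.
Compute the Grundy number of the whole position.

9

Heap A is a plain Nim heap of size 7, so its Grundy value is 7.
Heap B is a plain Nim heap of size 13, so its Grundy value is 13.
Build the Grundy sequence for heap C with g(k) = mex{g(k−s) : s ∈ {2, 5, 6, 7}, s ≤ k}:
k:     0  1  2  3  4  5  6  7  8  9 10
g(k):  0  0  1  1  0  2  1  3  2  2  3
So g(10) = 3.
By the Sprague-Grundy theorem, the Grundy value of a sum of independent games is the XOR of the component values.
Combined value = 7 XOR 13 XOR 3 = 9.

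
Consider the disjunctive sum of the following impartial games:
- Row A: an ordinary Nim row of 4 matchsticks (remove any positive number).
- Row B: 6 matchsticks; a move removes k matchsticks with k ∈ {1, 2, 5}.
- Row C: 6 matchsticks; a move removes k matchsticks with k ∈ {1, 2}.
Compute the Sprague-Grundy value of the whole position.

4

Row A is a plain Nim row of size 4, so its Grundy value is 4.
Build the Grundy sequence for row B with g(k) = mex{g(k−s) : s ∈ {1, 2, 5}, s ≤ k}:
g(0) = mex{} = 0
g(1) = mex{0} = 1
g(2) = mex{0,1} = 2
g(3) = mex{1,2} = 0
g(4) = mex{0,2} = 1
g(5) = mex{0,1} = 2
g(6) = mex{1,2} = 0
So g(6) = 0.
For row C, compute g(0), g(1), … with moves {1, 2}:
k:     0  1  2  3  4  5  6
g(k):  0  1  2  0  1  2  0
So g(6) = 0.
The value of a disjunctive sum is the nim-sum of the parts.
Combined value = 4 ⊕ 0 ⊕ 0 = 4.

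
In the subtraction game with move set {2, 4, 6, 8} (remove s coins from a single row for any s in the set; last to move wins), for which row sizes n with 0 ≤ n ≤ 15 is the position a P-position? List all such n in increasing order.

0, 1, 10, 11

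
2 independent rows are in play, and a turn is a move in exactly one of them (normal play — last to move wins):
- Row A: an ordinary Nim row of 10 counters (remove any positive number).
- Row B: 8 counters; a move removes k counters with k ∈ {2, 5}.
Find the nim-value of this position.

10

Row A is a plain Nim row of size 10, so its Grundy value is 10.
For row B, compute g(0), g(1), … with moves {2, 5}:
k:     0  1  2  3  4  5  6  7  8
g(k):  0  0  1  1  0  2  1  0  0
So g(8) = 0.
The value of a disjunctive sum is the nim-sum of the parts.
Combined value = 10 ⊕ 0 = 10.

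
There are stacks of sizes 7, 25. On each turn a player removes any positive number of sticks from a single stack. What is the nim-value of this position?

30

Compute the nim-sum pairwise:
7 XOR 25 = 30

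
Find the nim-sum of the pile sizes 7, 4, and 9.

Write each in binary and XOR column by column:
  0111  (7)
  0100  (4)
  1001  (9)
  ----
  1010  (10)

10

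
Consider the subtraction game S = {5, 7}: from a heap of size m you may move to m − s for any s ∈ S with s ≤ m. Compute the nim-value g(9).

Build the Grundy sequence with g(k) = mex{g(k−s) : s ∈ {5, 7}, s ≤ k}:
k:     0  1  2  3  4  5  6  7  8  9
g(k):  0  0  0  0  0  1  1  1  1  1
So g(9) = 1.

1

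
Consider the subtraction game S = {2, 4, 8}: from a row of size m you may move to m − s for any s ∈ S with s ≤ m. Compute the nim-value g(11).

Grundy values for subtraction set {2, 4, 8}:
k:     0  1  2  3  4  5  6  7  8  9 10 11
g(k):  0  0  1  1  2  2  0  0  1  1  2  2
So g(11) = 2.

2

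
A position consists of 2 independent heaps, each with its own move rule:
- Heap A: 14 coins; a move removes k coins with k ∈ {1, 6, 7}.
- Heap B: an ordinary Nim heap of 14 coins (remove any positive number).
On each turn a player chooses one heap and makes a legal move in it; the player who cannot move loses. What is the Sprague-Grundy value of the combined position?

Build the Grundy sequence for heap A with g(k) = mex{g(k−s) : s ∈ {1, 6, 7}, s ≤ k}:
k:     0  1  2  3  4  5  6  7  8  9 10 11 12 13 14
g(k):  0  1  0  1  0  1  2  3  2  3  2  3  0  1  0
So g(14) = 0.
Heap B is a plain Nim heap of size 14, so its Grundy value is 14.
The value of a disjunctive sum is the nim-sum of the parts.
Combined value = 0 ⊕ 14 = 14.

14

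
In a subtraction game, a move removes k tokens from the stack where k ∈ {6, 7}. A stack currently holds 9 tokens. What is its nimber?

1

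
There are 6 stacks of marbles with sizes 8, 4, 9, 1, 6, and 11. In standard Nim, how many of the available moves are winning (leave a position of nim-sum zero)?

3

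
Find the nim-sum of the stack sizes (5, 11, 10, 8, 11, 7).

Write each in binary and XOR column by column:
  0101  (5)
  1011  (11)
  1010  (10)
  1000  (8)
  1011  (11)
  0111  (7)
  ----
  0000  (0)

0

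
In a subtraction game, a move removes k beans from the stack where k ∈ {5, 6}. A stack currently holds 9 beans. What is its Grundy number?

Compute g(0), g(1), … for moves {5, 6}:
k:     0  1  2  3  4  5  6  7  8  9
g(k):  0  0  0  0  0  1  1  1  1  1
So g(9) = 1.

1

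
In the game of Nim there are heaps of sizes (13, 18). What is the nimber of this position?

31

Compute the nim-sum pairwise:
13 XOR 18 = 31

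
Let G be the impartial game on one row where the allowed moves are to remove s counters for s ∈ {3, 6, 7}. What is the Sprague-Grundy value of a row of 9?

Build the Grundy sequence with g(k) = mex{g(k−s) : s ∈ {3, 6, 7}, s ≤ k}:
k:     0  1  2  3  4  5  6  7  8  9
g(k):  0  0  0  1  1  1  2  2  2  3
So g(9) = 3.

3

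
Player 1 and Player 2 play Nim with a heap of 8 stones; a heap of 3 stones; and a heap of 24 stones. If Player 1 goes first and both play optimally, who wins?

Compute the nim-sum pairwise:
8 XOR 3 = 11
11 XOR 24 = 19
The nim-sum is 19 ≠ 0, so this is an N-position: the player to move can win; Player 1 has a winning move.

Player 1 wins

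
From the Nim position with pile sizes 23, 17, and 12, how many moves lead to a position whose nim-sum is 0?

1

Compute the nim-sum pairwise:
23 XOR 17 = 6
6 XOR 12 = 10
The overall nim-sum is X = 10. A pile of size p has a winning move iff p XOR X < p (reduce it to p XOR X).
  23: 23 XOR 10 = 29 ≥ 23 — no move.
  17: 17 XOR 10 = 27 ≥ 17 — no move.
  12: 12 XOR 10 = 6 < 12 — winning move (to 6).
That gives 1 winning move.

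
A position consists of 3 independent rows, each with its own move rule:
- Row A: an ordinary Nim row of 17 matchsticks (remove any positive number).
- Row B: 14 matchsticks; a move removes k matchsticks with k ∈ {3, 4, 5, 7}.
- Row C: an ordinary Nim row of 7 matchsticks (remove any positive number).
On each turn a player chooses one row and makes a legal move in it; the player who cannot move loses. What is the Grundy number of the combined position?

Row A is a plain Nim row of size 17, so its Grundy value is 17.
Grundy values for row B (subtraction set {3, 4, 5, 7}):
k:     0  1  2  3  4  5  6  7  8  9 10 11 12 13 14
g(k):  0  0  0  1  1  1  2  2  2  3  0  0  0  1  1
So g(14) = 1.
Row C is a plain Nim row of size 7, so its Grundy value is 7.
The value of a disjunctive sum is the nim-sum of the parts.
Combined value = 17 ⊕ 1 ⊕ 7 = 23.

23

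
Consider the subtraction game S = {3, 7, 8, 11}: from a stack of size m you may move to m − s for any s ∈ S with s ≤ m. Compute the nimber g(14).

Grundy values for subtraction set {3, 7, 8, 11}:
g(0) = mex{} = 0
g(1) = mex{} = 0
g(2) = mex{} = 0
g(3) = mex{0} = 1
g(4) = mex{0} = 1
g(5) = mex{0} = 1
g(6) = mex{1} = 0
g(7) = mex{0,1} = 2
g(8) = mex{0,1} = 2
g(9) = mex{0} = 1
g(10) = mex{0,1,2} = 3
g(11) = mex{0,1,2} = 3
g(12) = mex{0,1} = 2
g(13) = mex{0,1,3} = 2
g(14) = mex{0,1,2,3} = 4
So g(14) = 4.

4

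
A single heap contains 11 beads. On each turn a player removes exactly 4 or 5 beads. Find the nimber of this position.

Compute g(0), g(1), … for moves {4, 5}:
g(0) = mex{} = 0
g(1) = mex{} = 0
g(2) = mex{} = 0
g(3) = mex{} = 0
g(4) = mex{0} = 1
g(5) = mex{0} = 1
g(6) = mex{0} = 1
g(7) = mex{0} = 1
g(8) = mex{0,1} = 2
g(9) = mex{1} = 0
g(10) = mex{1} = 0
g(11) = mex{1} = 0
So g(11) = 0.

0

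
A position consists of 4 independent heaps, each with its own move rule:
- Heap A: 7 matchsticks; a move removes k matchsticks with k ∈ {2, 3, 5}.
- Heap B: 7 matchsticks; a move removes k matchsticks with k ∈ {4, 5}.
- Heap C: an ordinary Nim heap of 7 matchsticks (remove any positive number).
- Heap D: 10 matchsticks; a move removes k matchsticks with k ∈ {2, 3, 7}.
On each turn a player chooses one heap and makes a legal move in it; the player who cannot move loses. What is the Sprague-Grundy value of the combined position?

6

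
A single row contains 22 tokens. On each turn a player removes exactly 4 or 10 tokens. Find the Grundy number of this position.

Build the Grundy sequence with g(k) = mex{g(k−s) : s ∈ {4, 10}, s ≤ k}:
k:     0  1  2  3  4  5  6  7  8  9 10 11 12 13 14 15 16 17 18 19 20 21 22
g(k):  0  0  0  0  1  1  1  1  0  0  2  2  1  1  0  0  0  0  1  1  1  1  0
So g(22) = 0.

0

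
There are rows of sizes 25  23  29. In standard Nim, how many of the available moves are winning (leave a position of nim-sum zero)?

3

Nim-sum: 25 ⊕ 23 ⊕ 29 = 19.
The overall nim-sum is X = 19. A row of size p has a winning move iff p XOR X < p (reduce it to p XOR X).
  25: 25 XOR 19 = 10 < 25 — winning move (to 10).
  23: 23 XOR 19 = 4 < 23 — winning move (to 4).
  29: 29 XOR 19 = 14 < 29 — winning move (to 14).
That gives 3 winning moves.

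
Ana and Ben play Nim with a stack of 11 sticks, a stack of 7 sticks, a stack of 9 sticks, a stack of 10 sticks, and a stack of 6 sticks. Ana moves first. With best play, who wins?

Nim-sum: 11 ⊕ 7 ⊕ 9 ⊕ 10 ⊕ 6 = 9.
The nim-sum is 9 ≠ 0, so this is an N-position: the player to move can win; Ana has a winning move.

Ana wins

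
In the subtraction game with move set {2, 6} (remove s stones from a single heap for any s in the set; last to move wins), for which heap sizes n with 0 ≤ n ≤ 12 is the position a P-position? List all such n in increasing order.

Build the Grundy sequence with g(k) = mex{g(k−s) : s ∈ {2, 6}, s ≤ k}:
k:     0  1  2  3  4  5  6  7  8  9 10 11 12
g(k):  0  0  1  1  0  0  1  1  0  0  1  1  0
The P-positions (g = 0) in 0..12 are 0, 1, 4, 5, 8, 9, 12.

0, 1, 4, 5, 8, 9, 12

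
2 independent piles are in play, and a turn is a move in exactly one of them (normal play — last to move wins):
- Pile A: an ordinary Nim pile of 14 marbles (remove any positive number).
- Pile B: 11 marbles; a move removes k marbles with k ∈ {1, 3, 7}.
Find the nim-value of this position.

Pile A is a plain Nim pile of size 14, so its Grundy value is 14.
Grundy values for pile B (subtraction set {1, 3, 7}):
g(0) = mex{} = 0
g(1) = mex{0} = 1
g(2) = mex{1} = 0
g(3) = mex{0} = 1
g(4) = mex{1} = 0
g(5) = mex{0} = 1
g(6) = mex{1} = 0
g(7) = mex{0} = 1
g(8) = mex{1} = 0
g(9) = mex{0} = 1
g(10) = mex{1} = 0
g(11) = mex{0} = 1
So g(11) = 1.
The value of a disjunctive sum is the nim-sum of the parts.
Combined value = 14 XOR 1 = 15.

15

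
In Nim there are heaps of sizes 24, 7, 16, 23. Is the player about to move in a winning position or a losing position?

Winning position

Write each in binary and XOR column by column:
  11000  (24)
  00111  (7)
  10000  (16)
  10111  (23)
  -----
  11000  (24)
The nim-sum is 24 ≠ 0, so this is an N-position: the player to move can win.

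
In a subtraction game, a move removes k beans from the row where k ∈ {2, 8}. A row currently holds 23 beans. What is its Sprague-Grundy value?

Build the Grundy sequence with g(k) = mex{g(k−s) : s ∈ {2, 8}, s ≤ k}:
k:     0  1  2  3  4  5  6  7  8  9 10 11 12 13 14 15 16 17 18 19 20 21 22 23
g(k):  0  0  1  1  0  0  1  1  2  2  0  0  1  1  0  0  1  1  2  2  0  0  1  1
So g(23) = 1.

1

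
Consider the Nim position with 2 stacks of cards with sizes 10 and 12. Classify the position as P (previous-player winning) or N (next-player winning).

In binary:
  1010  (10)
  1100  (12)
  ----
  0110  (6)
The nim-sum is 6 ≠ 0, so this is an N-position: the player to move can win.

N-position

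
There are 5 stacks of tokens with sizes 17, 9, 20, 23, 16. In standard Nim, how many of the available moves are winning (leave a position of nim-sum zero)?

1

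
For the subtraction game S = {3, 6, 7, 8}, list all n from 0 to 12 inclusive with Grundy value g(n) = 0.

Grundy values for subtraction set {3, 6, 7, 8}:
k:     0  1  2  3  4  5  6  7  8  9 10 11 12
g(k):  0  0  0  1  1  1  2  2  2  3  3  0  0
The P-positions (g = 0) in 0..12 are 0, 1, 2, 11, 12.

0, 1, 2, 11, 12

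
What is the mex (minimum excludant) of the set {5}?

0

0 is not in the set, so the mex is 0.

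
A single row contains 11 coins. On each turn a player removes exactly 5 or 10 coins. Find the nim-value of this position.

2

Build the Grundy sequence with g(k) = mex{g(k−s) : s ∈ {5, 10}, s ≤ k}:
g(0) = mex{} = 0
g(1) = mex{} = 0
g(2) = mex{} = 0
g(3) = mex{} = 0
g(4) = mex{} = 0
g(5) = mex{0} = 1
g(6) = mex{0} = 1
g(7) = mex{0} = 1
g(8) = mex{0} = 1
g(9) = mex{0} = 1
g(10) = mex{0,1} = 2
g(11) = mex{0,1} = 2
So g(11) = 2.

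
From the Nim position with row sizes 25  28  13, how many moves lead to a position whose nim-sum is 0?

3

Nim-sum: 25 ⊕ 28 ⊕ 13 = 8.
The overall nim-sum is X = 8. A row of size p has a winning move iff p XOR X < p (reduce it to p XOR X).
  25: 25 XOR 8 = 17 < 25 — winning move (to 17).
  28: 28 XOR 8 = 20 < 28 — winning move (to 20).
  13: 13 XOR 8 = 5 < 13 — winning move (to 5).
That gives 3 winning moves.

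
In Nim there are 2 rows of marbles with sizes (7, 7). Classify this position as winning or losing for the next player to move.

Bitwise XOR of the heap sizes:
  111  (7)
  111  (7)
  ---
  000  (0)
The nim-sum is 0, so this is a P-position: the player to move is in a losing position under optimal play.

Losing position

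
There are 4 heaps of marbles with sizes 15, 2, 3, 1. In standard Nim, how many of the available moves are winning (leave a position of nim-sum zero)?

1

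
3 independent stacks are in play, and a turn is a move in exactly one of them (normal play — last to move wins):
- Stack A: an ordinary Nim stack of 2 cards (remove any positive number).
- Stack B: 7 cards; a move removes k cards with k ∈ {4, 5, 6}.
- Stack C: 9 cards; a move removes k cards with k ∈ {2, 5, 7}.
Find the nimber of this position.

1

Stack A is a plain Nim stack of size 2, so its Grundy value is 2.
For stack B, compute g(0), g(1), … with moves {4, 5, 6}:
k:     0  1  2  3  4  5  6  7
g(k):  0  0  0  0  1  1  1  1
So g(7) = 1.
Build the Grundy sequence for stack C with g(k) = mex{g(k−s) : s ∈ {2, 5, 7}, s ≤ k}:
g(0) = mex{} = 0
g(1) = mex{} = 0
g(2) = mex{0} = 1
g(3) = mex{0} = 1
g(4) = mex{1} = 0
g(5) = mex{0,1} = 2
g(6) = mex{0} = 1
g(7) = mex{0,1,2} = 3
g(8) = mex{0,1} = 2
g(9) = mex{0,1,3} = 2
So g(9) = 2.
The value of a disjunctive sum is the nim-sum of the parts.
Combined value = 2 ⊕ 1 ⊕ 2 = 1.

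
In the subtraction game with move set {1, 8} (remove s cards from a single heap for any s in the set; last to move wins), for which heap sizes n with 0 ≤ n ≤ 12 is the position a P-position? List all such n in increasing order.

0, 2, 4, 6, 9, 11

Grundy values for subtraction set {1, 8}:
k:     0  1  2  3  4  5  6  7  8  9 10 11 12
g(k):  0  1  0  1  0  1  0  1  2  0  1  0  1
The P-positions (g = 0) in 0..12 are 0, 2, 4, 6, 9, 11.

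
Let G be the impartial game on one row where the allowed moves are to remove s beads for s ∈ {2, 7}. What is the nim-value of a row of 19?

Grundy values for subtraction set {2, 7}:
k:     0  1  2  3  4  5  6  7  8  9 10 11 12 13 14 15 16 17 18 19
g(k):  0  0  1  1  0  0  1  1  2  0  0  1  1  0  0  1  1  2  0  0
So g(19) = 0.

0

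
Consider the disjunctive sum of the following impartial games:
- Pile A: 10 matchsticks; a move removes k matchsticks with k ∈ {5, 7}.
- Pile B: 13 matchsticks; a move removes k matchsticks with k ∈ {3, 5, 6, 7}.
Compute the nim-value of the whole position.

3

Grundy values for pile A (subtraction set {5, 7}):
g(0) = mex{} = 0
g(1) = mex{} = 0
g(2) = mex{} = 0
g(3) = mex{} = 0
g(4) = mex{} = 0
g(5) = mex{0} = 1
g(6) = mex{0} = 1
g(7) = mex{0} = 1
g(8) = mex{0} = 1
g(9) = mex{0} = 1
g(10) = mex{0,1} = 2
So g(10) = 2.
For pile B, compute g(0), g(1), … with moves {3, 5, 6, 7}:
g(0) = mex{} = 0
g(1) = mex{} = 0
g(2) = mex{} = 0
g(3) = mex{0} = 1
g(4) = mex{0} = 1
g(5) = mex{0} = 1
g(6) = mex{0,1} = 2
g(7) = mex{0,1} = 2
g(8) = mex{0,1} = 2
g(9) = mex{0,1,2} = 3
g(10) = mex{1,2} = 0
g(11) = mex{1,2} = 0
g(12) = mex{1,2,3} = 0
g(13) = mex{0,2} = 1
So g(13) = 1.
By the Sprague-Grundy theorem, the Grundy value of a sum of independent games is the XOR of the component values.
Combined value = 2 ⊕ 1 = 3.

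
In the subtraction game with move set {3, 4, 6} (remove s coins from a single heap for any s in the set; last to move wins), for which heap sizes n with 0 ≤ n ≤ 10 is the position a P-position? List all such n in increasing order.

0, 1, 2, 9, 10

Build the Grundy sequence with g(k) = mex{g(k−s) : s ∈ {3, 4, 6}, s ≤ k}:
k:     0  1  2  3  4  5  6  7  8  9 10
g(k):  0  0  0  1  1  1  2  2  2  0  0
The P-positions (g = 0) in 0..10 are 0, 1, 2, 9, 10.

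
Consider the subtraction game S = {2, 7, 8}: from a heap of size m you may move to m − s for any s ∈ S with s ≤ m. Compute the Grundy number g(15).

Compute g(0), g(1), … for moves {2, 7, 8}:
k:     0  1  2  3  4  5  6  7  8  9 10 11 12 13 14 15
g(k):  0  0  1  1  0  0  1  1  2  2  0  3  1  2  0  0
So g(15) = 0.

0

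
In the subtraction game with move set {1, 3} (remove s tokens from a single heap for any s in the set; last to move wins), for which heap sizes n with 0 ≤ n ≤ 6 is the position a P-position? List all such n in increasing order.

Compute g(0), g(1), … for moves {1, 3}:
g(0) = mex{} = 0
g(1) = mex{0} = 1
g(2) = mex{1} = 0
g(3) = mex{0} = 1
g(4) = mex{1} = 0
g(5) = mex{0} = 1
g(6) = mex{1} = 0
The P-positions (g = 0) in 0..6 are 0, 2, 4, 6.

0, 2, 4, 6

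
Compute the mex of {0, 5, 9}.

0 is in the set but 1 is not, so the mex is 1.

1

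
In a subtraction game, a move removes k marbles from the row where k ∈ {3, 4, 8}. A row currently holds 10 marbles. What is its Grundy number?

Compute g(0), g(1), … for moves {3, 4, 8}:
g(0) = mex{} = 0
g(1) = mex{} = 0
g(2) = mex{} = 0
g(3) = mex{0} = 1
g(4) = mex{0} = 1
g(5) = mex{0} = 1
g(6) = mex{0,1} = 2
g(7) = mex{1} = 0
g(8) = mex{0,1} = 2
g(9) = mex{0,1,2} = 3
g(10) = mex{0,2} = 1
So g(10) = 1.

1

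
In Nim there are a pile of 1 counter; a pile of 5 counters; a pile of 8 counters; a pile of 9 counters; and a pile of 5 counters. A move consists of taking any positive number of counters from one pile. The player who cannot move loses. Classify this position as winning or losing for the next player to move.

Losing position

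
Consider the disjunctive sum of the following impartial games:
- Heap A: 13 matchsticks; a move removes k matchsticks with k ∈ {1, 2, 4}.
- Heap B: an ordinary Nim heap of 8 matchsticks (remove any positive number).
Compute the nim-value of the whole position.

Grundy values for heap A (subtraction set {1, 2, 4}):
g(0) = mex{} = 0
g(1) = mex{0} = 1
g(2) = mex{0,1} = 2
g(3) = mex{1,2} = 0
g(4) = mex{0,2} = 1
g(5) = mex{0,1} = 2
g(6) = mex{1,2} = 0
g(7) = mex{0,2} = 1
g(8) = mex{0,1} = 2
g(9) = mex{1,2} = 0
g(10) = mex{0,2} = 1
g(11) = mex{0,1} = 2
g(12) = mex{1,2} = 0
g(13) = mex{0,2} = 1
So g(13) = 1.
Heap B is a plain Nim heap of size 8, so its Grundy value is 8.
By the Sprague-Grundy theorem, the Grundy value of a sum of independent games is the XOR of the component values.
Combined value = 1 XOR 8 = 9.

9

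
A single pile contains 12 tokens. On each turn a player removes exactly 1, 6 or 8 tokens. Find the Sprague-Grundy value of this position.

1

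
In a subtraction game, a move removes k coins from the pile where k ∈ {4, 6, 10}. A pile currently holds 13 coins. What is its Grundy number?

3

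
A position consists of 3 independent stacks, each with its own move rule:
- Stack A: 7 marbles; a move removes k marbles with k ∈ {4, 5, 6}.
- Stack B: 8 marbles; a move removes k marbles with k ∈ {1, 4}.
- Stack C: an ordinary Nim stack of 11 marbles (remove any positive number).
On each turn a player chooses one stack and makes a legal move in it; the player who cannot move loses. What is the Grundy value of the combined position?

11

For stack A, compute g(0), g(1), … with moves {4, 5, 6}:
g(0) = mex{} = 0
g(1) = mex{} = 0
g(2) = mex{} = 0
g(3) = mex{} = 0
g(4) = mex{0} = 1
g(5) = mex{0} = 1
g(6) = mex{0} = 1
g(7) = mex{0} = 1
So g(7) = 1.
Grundy values for stack B (subtraction set {1, 4}):
k:     0  1  2  3  4  5  6  7  8
g(k):  0  1  0  1  2  0  1  0  1
So g(8) = 1.
Stack C is a plain Nim stack of size 11, so its Grundy value is 11.
The value of a disjunctive sum is the nim-sum of the parts.
Combined value = 1 XOR 1 XOR 11 = 11.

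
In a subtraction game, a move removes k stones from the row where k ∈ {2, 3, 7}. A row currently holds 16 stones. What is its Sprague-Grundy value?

0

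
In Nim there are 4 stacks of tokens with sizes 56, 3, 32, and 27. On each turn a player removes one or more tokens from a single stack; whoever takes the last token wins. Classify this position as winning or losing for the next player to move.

Losing position

In binary:
  111000  (56)
  000011  (3)
  100000  (32)
  011011  (27)
  ------
  000000  (0)
The nim-sum is 0, so this is a P-position: the player to move is in a losing position under optimal play.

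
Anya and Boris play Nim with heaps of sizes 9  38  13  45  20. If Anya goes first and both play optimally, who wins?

Anya wins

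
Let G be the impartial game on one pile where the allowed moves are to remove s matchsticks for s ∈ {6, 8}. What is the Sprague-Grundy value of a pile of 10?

Grundy values for subtraction set {6, 8}:
k:     0  1  2  3  4  5  6  7  8  9 10
g(k):  0  0  0  0  0  0  1  1  1  1  1
So g(10) = 1.

1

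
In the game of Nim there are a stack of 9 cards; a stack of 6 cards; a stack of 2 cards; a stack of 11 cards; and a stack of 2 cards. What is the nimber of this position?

4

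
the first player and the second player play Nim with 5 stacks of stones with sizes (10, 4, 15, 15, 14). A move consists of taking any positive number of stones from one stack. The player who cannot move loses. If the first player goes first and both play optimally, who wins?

Compute the nim-sum pairwise:
10 XOR 4 = 14
14 XOR 15 = 1
1 XOR 15 = 14
14 XOR 14 = 0
The nim-sum is 0, so this is a P-position: the player to move is in a losing position under optimal play; the first player is about to move from it and so loses — the second player wins.

the second player wins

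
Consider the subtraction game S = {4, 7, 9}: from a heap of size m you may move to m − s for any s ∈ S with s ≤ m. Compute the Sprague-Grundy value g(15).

0

Grundy values for subtraction set {4, 7, 9}:
k:     0  1  2  3  4  5  6  7  8  9 10 11 12 13 14 15
g(k):  0  0  0  0  1  1  1  1  2  2  2  2  3  0  0  0
So g(15) = 0.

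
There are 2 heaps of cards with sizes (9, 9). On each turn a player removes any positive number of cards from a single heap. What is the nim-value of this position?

Compute the nim-sum pairwise:
9 ^ 9 = 0

0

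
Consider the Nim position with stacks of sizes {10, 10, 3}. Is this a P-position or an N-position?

N-position

Nim-sum: 10 ^ 10 ^ 3 = 3.
The nim-sum is 3 ≠ 0, so this is an N-position: the player to move can win.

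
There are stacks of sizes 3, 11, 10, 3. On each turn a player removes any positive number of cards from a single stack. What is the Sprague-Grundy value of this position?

1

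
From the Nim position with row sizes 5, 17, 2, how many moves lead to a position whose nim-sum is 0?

In binary:
  00101  (5)
  10001  (17)
  00010  (2)
  -----
  10110  (22)
The overall nim-sum is X = 22. A row of size p has a winning move iff p XOR X < p (reduce it to p XOR X).
  5: 5 XOR 22 = 19 ≥ 5 — no move.
  17: 17 XOR 22 = 7 < 17 — winning move (to 7).
  2: 2 XOR 22 = 20 ≥ 2 — no move.
That gives 1 winning move.

1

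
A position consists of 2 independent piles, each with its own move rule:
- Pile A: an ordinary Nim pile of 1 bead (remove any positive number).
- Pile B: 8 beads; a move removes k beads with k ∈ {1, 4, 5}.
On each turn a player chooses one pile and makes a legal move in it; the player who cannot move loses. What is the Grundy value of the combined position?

1

Pile A is a plain Nim pile of size 1, so its Grundy value is 1.
Grundy values for pile B (subtraction set {1, 4, 5}):
k:     0  1  2  3  4  5  6  7  8
g(k):  0  1  0  1  2  3  2  3  0
So g(8) = 0.
The value of a disjunctive sum is the nim-sum of the parts.
Combined value = 1 ⊕ 0 = 1.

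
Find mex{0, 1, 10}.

2

The values 0, 1 are all present; 2 is the first non-negative integer missing from the set.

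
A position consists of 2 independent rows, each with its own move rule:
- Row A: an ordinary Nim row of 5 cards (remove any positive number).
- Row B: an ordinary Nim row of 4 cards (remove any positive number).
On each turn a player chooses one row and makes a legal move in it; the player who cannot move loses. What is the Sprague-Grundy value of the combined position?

Row A is a plain Nim row of size 5, so its Grundy value is 5.
Row B is a plain Nim row of size 4, so its Grundy value is 4.
The value of a disjunctive sum is the nim-sum of the parts.
Combined value = 5 ⊕ 4 = 1.

1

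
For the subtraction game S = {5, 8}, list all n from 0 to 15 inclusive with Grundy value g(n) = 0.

0, 1, 2, 3, 4, 13, 14, 15

Grundy values for subtraction set {5, 8}:
k:     0  1  2  3  4  5  6  7  8  9 10 11 12 13 14 15
g(k):  0  0  0  0  0  1  1  1  1  1  2  2  2  0  0  0
The P-positions (g = 0) in 0..15 are 0, 1, 2, 3, 4, 13, 14, 15.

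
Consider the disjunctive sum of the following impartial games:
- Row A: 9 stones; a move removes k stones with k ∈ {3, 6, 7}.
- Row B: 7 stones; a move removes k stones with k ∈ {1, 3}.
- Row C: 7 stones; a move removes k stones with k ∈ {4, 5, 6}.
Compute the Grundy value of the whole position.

3

Grundy values for row A (subtraction set {3, 6, 7}):
g(0) = mex{} = 0
g(1) = mex{} = 0
g(2) = mex{} = 0
g(3) = mex{0} = 1
g(4) = mex{0} = 1
g(5) = mex{0} = 1
g(6) = mex{0,1} = 2
g(7) = mex{0,1} = 2
g(8) = mex{0,1} = 2
g(9) = mex{0,1,2} = 3
So g(9) = 3.
For row B, compute g(0), g(1), … with moves {1, 3}:
g(0) = mex{} = 0
g(1) = mex{0} = 1
g(2) = mex{1} = 0
g(3) = mex{0} = 1
g(4) = mex{1} = 0
g(5) = mex{0} = 1
g(6) = mex{1} = 0
g(7) = mex{0} = 1
So g(7) = 1.
For row C, compute g(0), g(1), … with moves {4, 5, 6}:
k:     0  1  2  3  4  5  6  7
g(k):  0  0  0  0  1  1  1  1
So g(7) = 1.
By the Sprague-Grundy theorem, the Grundy value of a sum of independent games is the XOR of the component values.
Combined value = 3 ⊕ 1 ⊕ 1 = 3.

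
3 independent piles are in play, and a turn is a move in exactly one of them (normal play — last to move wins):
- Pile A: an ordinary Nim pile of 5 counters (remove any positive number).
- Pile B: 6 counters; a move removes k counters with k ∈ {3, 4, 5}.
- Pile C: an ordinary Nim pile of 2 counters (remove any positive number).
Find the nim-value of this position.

Pile A is a plain Nim pile of size 5, so its Grundy value is 5.
Build the Grundy sequence for pile B with g(k) = mex{g(k−s) : s ∈ {3, 4, 5}, s ≤ k}:
g(0) = mex{} = 0
g(1) = mex{} = 0
g(2) = mex{} = 0
g(3) = mex{0} = 1
g(4) = mex{0} = 1
g(5) = mex{0} = 1
g(6) = mex{0,1} = 2
So g(6) = 2.
Pile C is a plain Nim pile of size 2, so its Grundy value is 2.
By the Sprague-Grundy theorem, the Grundy value of a sum of independent games is the XOR of the component values.
Combined value = 5 ⊕ 2 ⊕ 2 = 5.

5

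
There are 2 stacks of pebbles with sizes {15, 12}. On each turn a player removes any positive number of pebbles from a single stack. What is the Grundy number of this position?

3

Compute the nim-sum pairwise:
15 ⊕ 12 = 3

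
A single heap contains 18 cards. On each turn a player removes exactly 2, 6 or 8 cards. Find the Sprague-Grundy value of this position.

0

Compute g(0), g(1), … for moves {2, 6, 8}:
k:     0  1  2  3  4  5  6  7  8  9 10 11 12 13 14 15 16 17 18
g(k):  0  0  1  1  0  0  1  1  2  2  3  3  2  2  0  0  1  1  0
So g(18) = 0.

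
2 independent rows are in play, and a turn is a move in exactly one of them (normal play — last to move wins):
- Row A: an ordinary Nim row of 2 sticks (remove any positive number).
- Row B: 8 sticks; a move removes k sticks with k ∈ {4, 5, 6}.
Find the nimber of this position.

0

Row A is a plain Nim row of size 2, so its Grundy value is 2.
Grundy values for row B (subtraction set {4, 5, 6}):
g(0) = mex{} = 0
g(1) = mex{} = 0
g(2) = mex{} = 0
g(3) = mex{} = 0
g(4) = mex{0} = 1
g(5) = mex{0} = 1
g(6) = mex{0} = 1
g(7) = mex{0} = 1
g(8) = mex{0,1} = 2
So g(8) = 2.
By the Sprague-Grundy theorem, the Grundy value of a sum of independent games is the XOR of the component values.
Combined value = 2 ⊕ 2 = 0.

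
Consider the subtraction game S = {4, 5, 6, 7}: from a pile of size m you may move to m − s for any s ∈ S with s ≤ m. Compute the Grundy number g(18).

1

Build the Grundy sequence with g(k) = mex{g(k−s) : s ∈ {4, 5, 6, 7}, s ≤ k}:
k:     0  1  2  3  4  5  6  7  8  9 10 11 12 13 14 15 16 17 18
g(k):  0  0  0  0  1  1  1  1  2  2  2  0  0  0  0  1  1  1  1
So g(18) = 1.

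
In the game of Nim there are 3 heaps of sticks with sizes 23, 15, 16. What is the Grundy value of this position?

8

In binary:
  10111  (23)
  01111  (15)
  10000  (16)
  -----
  01000  (8)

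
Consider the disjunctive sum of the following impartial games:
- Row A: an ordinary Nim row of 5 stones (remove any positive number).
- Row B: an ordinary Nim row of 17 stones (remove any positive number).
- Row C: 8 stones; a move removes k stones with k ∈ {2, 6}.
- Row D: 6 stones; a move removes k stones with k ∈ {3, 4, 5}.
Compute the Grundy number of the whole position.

Row A is a plain Nim row of size 5, so its Grundy value is 5.
Row B is a plain Nim row of size 17, so its Grundy value is 17.
Grundy values for row C (subtraction set {2, 6}):
g(0) = mex{} = 0
g(1) = mex{} = 0
g(2) = mex{0} = 1
g(3) = mex{0} = 1
g(4) = mex{1} = 0
g(5) = mex{1} = 0
g(6) = mex{0} = 1
g(7) = mex{0} = 1
g(8) = mex{1} = 0
So g(8) = 0.
For row D, compute g(0), g(1), … with moves {3, 4, 5}:
k:     0  1  2  3  4  5  6
g(k):  0  0  0  1  1  1  2
So g(6) = 2.
By the Sprague-Grundy theorem, the Grundy value of a sum of independent games is the XOR of the component values.
Combined value = 5 XOR 17 XOR 0 XOR 2 = 22.

22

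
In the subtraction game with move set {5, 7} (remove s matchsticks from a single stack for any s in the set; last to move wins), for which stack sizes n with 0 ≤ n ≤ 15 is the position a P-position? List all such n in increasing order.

Grundy values for subtraction set {5, 7}:
k:     0  1  2  3  4  5  6  7  8  9 10 11 12 13 14 15
g(k):  0  0  0  0  0  1  1  1  1  1  2  2  0  0  0  0
The P-positions (g = 0) in 0..15 are 0, 1, 2, 3, 4, 12, 13, 14, 15.

0, 1, 2, 3, 4, 12, 13, 14, 15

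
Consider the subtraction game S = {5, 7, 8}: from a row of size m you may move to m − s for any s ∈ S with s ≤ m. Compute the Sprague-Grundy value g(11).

2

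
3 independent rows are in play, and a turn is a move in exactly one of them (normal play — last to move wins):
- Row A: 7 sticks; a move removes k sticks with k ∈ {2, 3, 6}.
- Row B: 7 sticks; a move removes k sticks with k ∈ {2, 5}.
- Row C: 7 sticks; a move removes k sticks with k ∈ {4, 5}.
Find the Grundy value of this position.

For row A, compute g(0), g(1), … with moves {2, 3, 6}:
k:     0  1  2  3  4  5  6  7
g(k):  0  0  1  1  2  0  3  1
So g(7) = 1.
For row B, compute g(0), g(1), … with moves {2, 5}:
g(0) = mex{} = 0
g(1) = mex{} = 0
g(2) = mex{0} = 1
g(3) = mex{0} = 1
g(4) = mex{1} = 0
g(5) = mex{0,1} = 2
g(6) = mex{0} = 1
g(7) = mex{1,2} = 0
So g(7) = 0.
Grundy values for row C (subtraction set {4, 5}):
g(0) = mex{} = 0
g(1) = mex{} = 0
g(2) = mex{} = 0
g(3) = mex{} = 0
g(4) = mex{0} = 1
g(5) = mex{0} = 1
g(6) = mex{0} = 1
g(7) = mex{0} = 1
So g(7) = 1.
By the Sprague-Grundy theorem, the Grundy value of a sum of independent games is the XOR of the component values.
Combined value = 1 XOR 0 XOR 1 = 0.

0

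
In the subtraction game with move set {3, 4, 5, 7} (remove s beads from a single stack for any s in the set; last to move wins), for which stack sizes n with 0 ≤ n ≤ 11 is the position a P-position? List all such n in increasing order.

0, 1, 2, 10, 11

Compute g(0), g(1), … for moves {3, 4, 5, 7}:
k:     0  1  2  3  4  5  6  7  8  9 10 11
g(k):  0  0  0  1  1  1  2  2  2  3  0  0
The P-positions (g = 0) in 0..11 are 0, 1, 2, 10, 11.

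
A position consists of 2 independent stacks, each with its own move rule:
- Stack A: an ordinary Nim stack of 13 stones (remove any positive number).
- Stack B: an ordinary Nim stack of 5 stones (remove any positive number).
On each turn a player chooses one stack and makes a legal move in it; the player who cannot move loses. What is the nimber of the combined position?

Stack A is a plain Nim stack of size 13, so its Grundy value is 13.
Stack B is a plain Nim stack of size 5, so its Grundy value is 5.
The value of a disjunctive sum is the nim-sum of the parts.
Combined value = 13 XOR 5 = 8.

8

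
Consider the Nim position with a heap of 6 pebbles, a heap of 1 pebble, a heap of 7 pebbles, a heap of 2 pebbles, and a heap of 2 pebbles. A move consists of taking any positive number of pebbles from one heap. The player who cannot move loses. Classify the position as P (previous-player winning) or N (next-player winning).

P-position

Bitwise XOR of the heap sizes:
  110  (6)
  001  (1)
  111  (7)
  010  (2)
  010  (2)
  ---
  000  (0)
The nim-sum is 0, so this is a P-position: the player to move is in a losing position under optimal play.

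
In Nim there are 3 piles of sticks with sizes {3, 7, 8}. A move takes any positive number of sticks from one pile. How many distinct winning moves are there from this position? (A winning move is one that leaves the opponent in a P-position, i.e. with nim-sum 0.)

1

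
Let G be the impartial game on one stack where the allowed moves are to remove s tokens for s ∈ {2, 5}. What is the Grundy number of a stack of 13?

Build the Grundy sequence with g(k) = mex{g(k−s) : s ∈ {2, 5}, s ≤ k}:
g(0) = mex{} = 0
g(1) = mex{} = 0
g(2) = mex{0} = 1
g(3) = mex{0} = 1
g(4) = mex{1} = 0
g(5) = mex{0,1} = 2
g(6) = mex{0} = 1
g(7) = mex{1,2} = 0
g(8) = mex{1} = 0
g(9) = mex{0} = 1
g(10) = mex{0,2} = 1
g(11) = mex{1} = 0
g(12) = mex{0,1} = 2
g(13) = mex{0} = 1
So g(13) = 1.

1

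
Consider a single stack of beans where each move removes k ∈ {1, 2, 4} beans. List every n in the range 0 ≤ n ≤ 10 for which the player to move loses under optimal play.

Grundy values for subtraction set {1, 2, 4}:
k:     0  1  2  3  4  5  6  7  8  9 10
g(k):  0  1  2  0  1  2  0  1  2  0  1
The P-positions (g = 0) in 0..10 are 0, 3, 6, 9.

0, 3, 6, 9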